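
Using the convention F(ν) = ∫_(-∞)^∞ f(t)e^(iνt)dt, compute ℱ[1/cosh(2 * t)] pi/(2 * cosh(pi * ν/4))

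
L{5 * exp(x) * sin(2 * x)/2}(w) 5/((w - 1)^2 + 4)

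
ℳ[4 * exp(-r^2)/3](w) 2 * gamma(w/2)/3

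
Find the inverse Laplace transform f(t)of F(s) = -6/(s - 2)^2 -6 * t * exp(2 * t)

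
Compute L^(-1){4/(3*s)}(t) 4/3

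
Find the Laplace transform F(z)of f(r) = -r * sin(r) -2 * z/(z^2 + 1)^2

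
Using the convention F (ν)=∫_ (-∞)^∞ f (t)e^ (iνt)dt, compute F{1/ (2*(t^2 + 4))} pi*exp (-2*Abs (ν))/4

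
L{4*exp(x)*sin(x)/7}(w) 4/(7*((w - 1)^2 + 1))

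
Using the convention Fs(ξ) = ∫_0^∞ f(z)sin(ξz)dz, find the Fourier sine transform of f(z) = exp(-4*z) ξ/(ξ^2 + 16)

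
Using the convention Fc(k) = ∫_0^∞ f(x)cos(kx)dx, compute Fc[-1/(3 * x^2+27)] -pi * exp(-3 * k)/18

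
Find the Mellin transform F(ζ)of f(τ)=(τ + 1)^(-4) gamma(ζ)*gamma(4 - ζ)/6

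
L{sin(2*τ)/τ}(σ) atan(2/σ)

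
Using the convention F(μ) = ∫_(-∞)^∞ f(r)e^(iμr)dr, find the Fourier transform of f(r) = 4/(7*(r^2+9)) 4*pi*exp(-3*Abs(μ))/21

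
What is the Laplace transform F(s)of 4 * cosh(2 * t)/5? 4 * s/(5 * (s^2 - 4))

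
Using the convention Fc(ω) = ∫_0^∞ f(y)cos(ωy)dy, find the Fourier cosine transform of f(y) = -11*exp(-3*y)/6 -11/(2*ω^2 + 18)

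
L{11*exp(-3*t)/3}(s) 11/(3*(s+3))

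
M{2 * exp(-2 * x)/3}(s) 2^(1 - s) * gamma(s)/3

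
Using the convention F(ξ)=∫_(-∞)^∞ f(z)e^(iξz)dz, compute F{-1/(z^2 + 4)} -pi*exp(-2*Abs(ξ))/2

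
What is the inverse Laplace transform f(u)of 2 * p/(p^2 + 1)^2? u * sin(u)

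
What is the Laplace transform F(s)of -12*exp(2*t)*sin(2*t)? -24/((s - 2)^2 + 4)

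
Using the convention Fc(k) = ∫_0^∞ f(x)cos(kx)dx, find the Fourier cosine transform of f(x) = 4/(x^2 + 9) 2 * pi * exp(-3 * k)/3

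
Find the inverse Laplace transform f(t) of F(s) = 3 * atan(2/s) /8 3 * sin(2 * t) /(8 * t) 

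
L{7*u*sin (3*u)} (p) 42*p/ (p^2 + 9)^2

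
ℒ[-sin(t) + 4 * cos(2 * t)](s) 4 * s/(s^2 + 4) - 1/(s^2 + 1)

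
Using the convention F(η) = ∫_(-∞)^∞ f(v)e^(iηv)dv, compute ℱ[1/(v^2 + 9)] pi*exp(-3*Abs(η))/3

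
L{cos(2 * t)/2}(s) s/(2 * (s^2 + 4))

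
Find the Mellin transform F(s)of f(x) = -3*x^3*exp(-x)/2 -3*gamma(s + 3)/2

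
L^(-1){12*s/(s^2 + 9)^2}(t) 2*t*sin(3*t)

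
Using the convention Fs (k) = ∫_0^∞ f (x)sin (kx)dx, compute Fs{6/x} 3*pi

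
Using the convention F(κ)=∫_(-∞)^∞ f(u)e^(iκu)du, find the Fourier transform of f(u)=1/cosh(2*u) pi/(2*cosh(pi*κ/4))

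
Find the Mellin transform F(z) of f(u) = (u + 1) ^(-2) (-pi*z + pi) /sin(pi*z) 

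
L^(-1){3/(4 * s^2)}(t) 3 * t/4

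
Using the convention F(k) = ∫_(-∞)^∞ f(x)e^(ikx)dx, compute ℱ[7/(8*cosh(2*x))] 7*pi/(16*cosh(pi*k/4))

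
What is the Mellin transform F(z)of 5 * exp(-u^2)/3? 5 * gamma(z/2)/6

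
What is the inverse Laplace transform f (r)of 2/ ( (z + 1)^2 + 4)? exp (-r)*sin (2*r)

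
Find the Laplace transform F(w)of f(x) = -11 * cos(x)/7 -11 * w/(7 * w^2 + 7)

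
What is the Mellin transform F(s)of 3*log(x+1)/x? -3*pi*csc(pi*s)/(s - 1)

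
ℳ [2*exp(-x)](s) 2*gamma(s)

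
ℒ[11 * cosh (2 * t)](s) 11 * s/ (s^2 - 4)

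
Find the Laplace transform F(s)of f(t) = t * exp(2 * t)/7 1/(7 * (s - 2)^2)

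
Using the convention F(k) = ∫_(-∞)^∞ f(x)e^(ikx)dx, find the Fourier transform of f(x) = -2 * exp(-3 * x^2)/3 -2 * sqrt(3) * sqrt(pi) * exp(-k^2/12)/9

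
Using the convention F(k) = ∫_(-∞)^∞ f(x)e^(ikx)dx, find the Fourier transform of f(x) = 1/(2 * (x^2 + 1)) pi * exp(-Abs(k))/2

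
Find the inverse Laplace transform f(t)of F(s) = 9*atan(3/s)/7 9*sin(3*t)/(7*t)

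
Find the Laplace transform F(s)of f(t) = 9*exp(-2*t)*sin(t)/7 9/(7*((s + 2)^2 + 1))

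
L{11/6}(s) 11/(6*s)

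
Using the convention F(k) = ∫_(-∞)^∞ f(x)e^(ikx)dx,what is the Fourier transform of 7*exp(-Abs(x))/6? 7/(3*(k^2 + 1))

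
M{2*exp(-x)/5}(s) 2*gamma(s)/5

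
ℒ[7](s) 7/s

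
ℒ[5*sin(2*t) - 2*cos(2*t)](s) 10/(s^2 + 4) - 2*s/(s^2 + 4)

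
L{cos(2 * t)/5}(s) s/(5 * (s^2 + 4))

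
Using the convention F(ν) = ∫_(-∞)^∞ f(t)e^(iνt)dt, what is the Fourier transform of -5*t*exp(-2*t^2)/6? -5*sqrt(2)*I*sqrt(pi)*ν*exp(-ν^2/8)/48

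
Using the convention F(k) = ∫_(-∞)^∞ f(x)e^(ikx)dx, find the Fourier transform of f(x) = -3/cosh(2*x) -3*pi/(2*cosh(pi*k/4))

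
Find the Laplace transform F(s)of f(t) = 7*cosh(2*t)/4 7*s/(4*(s^2 - 4))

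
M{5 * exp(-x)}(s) 5 * gamma(s)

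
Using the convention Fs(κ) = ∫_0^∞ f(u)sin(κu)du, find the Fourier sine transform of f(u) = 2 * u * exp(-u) 4 * κ/(κ^2 + 1)^2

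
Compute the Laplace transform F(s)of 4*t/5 4/(5*s^2)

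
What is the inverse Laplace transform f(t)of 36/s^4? 6 * t^3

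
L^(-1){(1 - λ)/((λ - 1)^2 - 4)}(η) -exp(η)*cosh(2*η)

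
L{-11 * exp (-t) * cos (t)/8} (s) 11 * (-s - 1)/ (8 * ( (s + 1)^2 + 1))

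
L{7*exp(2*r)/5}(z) 7/(5*(z - 2))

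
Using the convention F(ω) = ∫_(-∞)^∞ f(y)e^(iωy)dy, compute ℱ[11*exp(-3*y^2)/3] 11*sqrt(3)*sqrt(pi)*exp(-ω^2/12)/9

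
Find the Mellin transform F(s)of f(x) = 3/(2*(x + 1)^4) gamma(s)*gamma(4 - s)/4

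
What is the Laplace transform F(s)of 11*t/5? 11/(5*s^2)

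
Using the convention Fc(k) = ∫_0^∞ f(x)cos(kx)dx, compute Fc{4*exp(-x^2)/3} 2*sqrt(pi)*exp(-k^2/4)/3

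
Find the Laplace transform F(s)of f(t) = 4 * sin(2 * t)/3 8/(3 * (s^2 + 4))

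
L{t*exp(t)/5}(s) 1/(5*(s - 1)^2)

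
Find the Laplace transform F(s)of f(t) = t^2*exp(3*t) 2/(s - 3)^3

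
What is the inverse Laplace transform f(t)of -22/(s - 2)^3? -11*t^2*exp(2*t)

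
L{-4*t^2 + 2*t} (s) 2/s^2 - 8/s^3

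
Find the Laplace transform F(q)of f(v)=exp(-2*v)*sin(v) 1/((q + 2)^2 + 1)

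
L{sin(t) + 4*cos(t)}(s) 1/(s^2 + 1) + 4*s/(s^2 + 1)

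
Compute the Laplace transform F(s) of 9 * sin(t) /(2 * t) 9 * atan(1/s) /2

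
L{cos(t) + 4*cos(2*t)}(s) 4*s/(s^2 + 4) + s/(s^2 + 1)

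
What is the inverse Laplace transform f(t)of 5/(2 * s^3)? 5 * t^2/4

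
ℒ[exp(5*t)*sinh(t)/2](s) 1/(2*((s - 5)^2-1))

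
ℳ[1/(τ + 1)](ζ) pi * csc(pi * ζ)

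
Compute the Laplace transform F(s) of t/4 1/(4*s^2) 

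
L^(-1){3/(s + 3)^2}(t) 3*t*exp(-3*t)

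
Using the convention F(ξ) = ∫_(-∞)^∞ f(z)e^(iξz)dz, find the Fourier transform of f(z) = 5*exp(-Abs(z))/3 10/(3*(ξ^2 + 1))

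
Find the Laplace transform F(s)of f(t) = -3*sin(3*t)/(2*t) -3*atan(3/s)/2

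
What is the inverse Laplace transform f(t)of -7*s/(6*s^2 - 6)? -7*cosh(t)/6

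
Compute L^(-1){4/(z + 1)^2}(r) 4 * r * exp(-r)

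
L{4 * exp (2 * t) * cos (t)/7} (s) 4 * (s - 2)/ (7 * ( (s - 2)^2 + 1))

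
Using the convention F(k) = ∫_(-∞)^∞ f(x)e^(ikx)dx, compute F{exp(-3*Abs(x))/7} 6/(7*(k^2 + 9))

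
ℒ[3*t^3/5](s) 18/ (5*s^4)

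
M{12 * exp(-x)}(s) 12 * gamma(s)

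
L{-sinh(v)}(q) -1/(q^2 - 1)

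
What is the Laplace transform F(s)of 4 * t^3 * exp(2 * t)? 24/(s - 2)^4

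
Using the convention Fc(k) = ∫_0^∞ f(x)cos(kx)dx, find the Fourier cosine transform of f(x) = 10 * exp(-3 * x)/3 10/(k^2 + 9)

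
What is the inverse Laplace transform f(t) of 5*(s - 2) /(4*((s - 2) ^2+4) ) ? 5*exp(2*t)*cos(2*t) /4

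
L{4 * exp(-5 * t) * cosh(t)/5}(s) 4 * (s + 5)/(5 * ((s + 5)^2 - 1))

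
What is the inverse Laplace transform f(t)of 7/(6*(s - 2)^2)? 7*t*exp(2*t)/6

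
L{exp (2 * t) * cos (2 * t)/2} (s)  (s - 2)/ (2 * ( (s - 2)^2 + 4))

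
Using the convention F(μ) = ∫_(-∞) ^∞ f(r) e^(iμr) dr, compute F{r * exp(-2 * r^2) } sqrt(2) * I * sqrt(pi) * μ * exp(-μ^2/8) /8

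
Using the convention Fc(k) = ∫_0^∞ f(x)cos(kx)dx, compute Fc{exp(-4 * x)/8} 1/(2 * (k^2 + 16))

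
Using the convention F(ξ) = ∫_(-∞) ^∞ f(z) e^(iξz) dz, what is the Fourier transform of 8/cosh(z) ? 8*pi/cosh(pi*ξ/2) 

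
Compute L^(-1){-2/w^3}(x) -x^2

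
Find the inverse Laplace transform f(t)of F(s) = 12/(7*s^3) 6*t^2/7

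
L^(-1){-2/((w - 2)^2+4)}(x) -exp(2 * x) * sin(2 * x)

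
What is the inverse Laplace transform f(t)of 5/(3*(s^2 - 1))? 5*sinh(t)/3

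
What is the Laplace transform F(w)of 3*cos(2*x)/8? 3*w/(8*(w^2 + 4))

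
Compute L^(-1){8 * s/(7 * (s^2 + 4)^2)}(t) 2 * t * sin(2 * t)/7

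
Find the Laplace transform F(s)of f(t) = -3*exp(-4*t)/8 -3/(8*s+32)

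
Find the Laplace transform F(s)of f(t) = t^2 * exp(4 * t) 2/(s - 4)^3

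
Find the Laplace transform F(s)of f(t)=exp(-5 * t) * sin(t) 1/((s + 5)^2 + 1)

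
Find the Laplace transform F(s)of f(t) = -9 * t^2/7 -18/(7 * s^3)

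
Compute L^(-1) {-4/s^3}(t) -2*t^2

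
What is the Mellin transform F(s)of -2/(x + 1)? -2*pi*csc(pi*s)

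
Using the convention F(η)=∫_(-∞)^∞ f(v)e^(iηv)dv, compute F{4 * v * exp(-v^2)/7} 2 * I * sqrt(pi) * η * exp(-η^2/4)/7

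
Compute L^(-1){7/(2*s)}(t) 7/2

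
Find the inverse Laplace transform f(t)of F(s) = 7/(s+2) 7 * exp(-2 * t)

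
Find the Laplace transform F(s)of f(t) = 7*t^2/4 7/(2*s^3)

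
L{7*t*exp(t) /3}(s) 7/(3*(s - 1) ^2) 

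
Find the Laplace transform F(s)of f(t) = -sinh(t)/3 -1/(3*s^2 - 3)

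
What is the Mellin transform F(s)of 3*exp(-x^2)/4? 3*gamma(s/2)/8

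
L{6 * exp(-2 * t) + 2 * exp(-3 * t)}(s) 6/(s + 2) + 2/(s + 3)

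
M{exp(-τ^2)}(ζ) gamma(ζ/2)/2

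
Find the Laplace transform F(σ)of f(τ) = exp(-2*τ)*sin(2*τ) 2/((σ + 2)^2 + 4)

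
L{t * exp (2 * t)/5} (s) 1/ (5 * (s - 2)^2)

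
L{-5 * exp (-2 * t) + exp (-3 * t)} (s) 1/ (s + 3) - 5/ (s + 2)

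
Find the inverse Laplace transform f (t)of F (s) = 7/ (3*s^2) 7*t/3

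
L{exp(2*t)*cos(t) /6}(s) (s - 2) /(6*((s - 2) ^2 + 1) ) 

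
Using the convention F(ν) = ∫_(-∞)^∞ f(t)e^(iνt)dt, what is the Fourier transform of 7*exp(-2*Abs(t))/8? 7/(2*(ν^2+4))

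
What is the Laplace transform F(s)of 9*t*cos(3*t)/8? 9*(s^2 - 9)/(8*(s^2 + 9)^2)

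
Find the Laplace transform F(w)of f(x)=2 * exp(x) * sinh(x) 2/(w * (w - 2))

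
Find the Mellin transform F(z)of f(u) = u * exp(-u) gamma(z + 1)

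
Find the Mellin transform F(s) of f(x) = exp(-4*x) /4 gamma(s) /(4*2^(2*s) ) 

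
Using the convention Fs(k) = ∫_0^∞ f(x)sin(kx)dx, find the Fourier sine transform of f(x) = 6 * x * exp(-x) 12 * k/(k^2 + 1)^2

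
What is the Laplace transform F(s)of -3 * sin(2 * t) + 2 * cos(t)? 2 * s/(s^2 + 1) - 6/(s^2 + 4)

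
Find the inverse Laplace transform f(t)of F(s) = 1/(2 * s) 1/2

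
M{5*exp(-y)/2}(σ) 5*gamma(σ)/2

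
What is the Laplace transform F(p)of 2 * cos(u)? 2 * p/(p^2+1)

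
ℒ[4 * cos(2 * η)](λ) 4 * λ/(λ^2 + 4)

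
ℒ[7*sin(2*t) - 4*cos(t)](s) 14/(s^2+4) - 4*s/(s^2+1)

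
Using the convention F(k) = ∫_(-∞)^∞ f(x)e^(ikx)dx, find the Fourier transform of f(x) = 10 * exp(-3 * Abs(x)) 60/(k^2 + 9)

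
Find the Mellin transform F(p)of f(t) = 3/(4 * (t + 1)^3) 3 * pi * (p - 2) * (p - 1)/(8 * sin(pi * p))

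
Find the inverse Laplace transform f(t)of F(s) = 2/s 2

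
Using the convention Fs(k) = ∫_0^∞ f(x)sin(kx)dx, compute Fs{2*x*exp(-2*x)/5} 8*k/(5*(k^2 + 4)^2)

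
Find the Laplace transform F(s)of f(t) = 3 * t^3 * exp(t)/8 9/(4 * (s - 1)^4)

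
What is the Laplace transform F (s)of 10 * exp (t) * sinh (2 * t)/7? 20/ (7 * ( (s - 1)^2 - 4))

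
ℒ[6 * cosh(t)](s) 6 * s/(s^2 - 1)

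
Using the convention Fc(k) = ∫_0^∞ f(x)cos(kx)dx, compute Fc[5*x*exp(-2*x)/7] 5*(4 - k^2)/(7*(k^2 + 4)^2)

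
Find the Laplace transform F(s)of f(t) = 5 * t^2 10/s^3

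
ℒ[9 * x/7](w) 9/(7 * w^2)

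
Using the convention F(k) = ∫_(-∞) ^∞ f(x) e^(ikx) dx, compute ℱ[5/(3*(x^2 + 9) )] 5*pi*exp(-3*Abs(k) ) /9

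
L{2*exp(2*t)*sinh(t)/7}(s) 2/(7*((s - 2)^2-1))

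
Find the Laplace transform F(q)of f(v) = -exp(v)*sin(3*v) -3/((q - 1)^2+9)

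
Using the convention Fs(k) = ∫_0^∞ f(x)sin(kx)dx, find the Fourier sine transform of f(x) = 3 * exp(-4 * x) 3 * k/(k^2 + 16)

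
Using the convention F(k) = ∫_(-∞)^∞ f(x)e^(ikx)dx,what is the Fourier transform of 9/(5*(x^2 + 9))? 3*pi*exp(-3*Abs(k))/5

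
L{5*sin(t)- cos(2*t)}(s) 5/(s^2 + 1)- s/(s^2 + 4)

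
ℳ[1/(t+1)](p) pi*csc(pi*p)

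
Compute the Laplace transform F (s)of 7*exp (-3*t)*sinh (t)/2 7/ (2*( (s+3)^2 - 1))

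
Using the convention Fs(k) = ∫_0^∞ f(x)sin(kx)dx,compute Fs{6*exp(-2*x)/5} 6*k/(5*(k^2+4))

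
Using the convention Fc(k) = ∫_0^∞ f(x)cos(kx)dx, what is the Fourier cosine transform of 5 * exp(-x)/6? 5/(6 * (k^2 + 1))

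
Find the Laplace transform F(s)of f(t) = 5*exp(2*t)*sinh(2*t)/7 10/(7*s*(s - 4))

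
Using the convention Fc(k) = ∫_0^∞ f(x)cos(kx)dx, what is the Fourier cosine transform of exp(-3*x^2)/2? sqrt(3)*sqrt(pi)*exp(-k^2/12)/12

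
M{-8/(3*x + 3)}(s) -8*pi*csc(pi*s)/3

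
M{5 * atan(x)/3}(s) -5 * pi * sec(pi * s/2)/(6 * s)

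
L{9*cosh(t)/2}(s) 9*s/(2*(s^2 - 1))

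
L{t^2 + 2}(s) 2/s^3 + 2/s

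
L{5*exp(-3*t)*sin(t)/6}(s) 5/(6*((s + 3)^2 + 1))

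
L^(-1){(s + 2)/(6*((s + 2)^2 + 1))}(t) exp(-2*t)*cos(t)/6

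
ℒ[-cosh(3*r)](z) -z/(z^2 - 9)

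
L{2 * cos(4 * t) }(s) 2 * s/(s^2 + 16) 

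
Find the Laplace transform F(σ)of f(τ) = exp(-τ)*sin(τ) 1/((σ + 1)^2 + 1)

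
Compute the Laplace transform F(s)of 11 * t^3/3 22/s^4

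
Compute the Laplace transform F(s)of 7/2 7/(2*s)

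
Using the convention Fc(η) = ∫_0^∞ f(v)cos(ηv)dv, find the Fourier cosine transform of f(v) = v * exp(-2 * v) (4 - η^2)/(η^2 + 4)^2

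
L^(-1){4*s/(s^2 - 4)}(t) 4*cosh(2*t)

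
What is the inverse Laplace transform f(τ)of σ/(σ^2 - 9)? cosh(3 * τ)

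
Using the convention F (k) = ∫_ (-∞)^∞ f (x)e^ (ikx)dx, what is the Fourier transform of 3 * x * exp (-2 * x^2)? 3 * sqrt (2) * I * sqrt (pi) * k * exp (-k^2/8)/8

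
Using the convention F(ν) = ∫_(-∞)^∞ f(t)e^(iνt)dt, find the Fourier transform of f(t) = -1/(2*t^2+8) -pi*exp(-2*Abs(ν))/4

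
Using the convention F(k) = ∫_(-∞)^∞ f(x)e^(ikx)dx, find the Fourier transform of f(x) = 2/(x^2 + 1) 2 * pi * exp(-Abs(k))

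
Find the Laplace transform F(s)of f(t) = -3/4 -3/(4 * s)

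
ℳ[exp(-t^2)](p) gamma(p/2)/2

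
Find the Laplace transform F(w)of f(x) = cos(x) w/(w^2 + 1)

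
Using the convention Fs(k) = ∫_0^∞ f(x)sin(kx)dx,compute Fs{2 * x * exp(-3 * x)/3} 4 * k/(k^2+9)^2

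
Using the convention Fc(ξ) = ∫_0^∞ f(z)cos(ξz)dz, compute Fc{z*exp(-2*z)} (4 - ξ^2)/(ξ^2 + 4)^2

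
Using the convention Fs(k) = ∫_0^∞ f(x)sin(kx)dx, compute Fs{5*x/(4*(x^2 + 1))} 5*pi*exp(-k)/8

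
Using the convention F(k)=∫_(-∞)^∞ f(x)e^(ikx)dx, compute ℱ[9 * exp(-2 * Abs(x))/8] 9/(2 * (k^2 + 4))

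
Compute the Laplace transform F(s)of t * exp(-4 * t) (s + 4)^(-2)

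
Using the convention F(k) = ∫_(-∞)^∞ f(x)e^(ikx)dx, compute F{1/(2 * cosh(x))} pi/(2 * cosh(pi * k/2))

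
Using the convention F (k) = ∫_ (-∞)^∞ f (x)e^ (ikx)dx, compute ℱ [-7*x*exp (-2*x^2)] -7*sqrt (2)*I*sqrt (pi)*k*exp (-k^2/8)/8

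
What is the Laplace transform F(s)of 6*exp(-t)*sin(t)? 6/((s + 1)^2 + 1)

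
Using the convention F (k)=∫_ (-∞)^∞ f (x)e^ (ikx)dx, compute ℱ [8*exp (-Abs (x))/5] 16/ (5*(k^2+1))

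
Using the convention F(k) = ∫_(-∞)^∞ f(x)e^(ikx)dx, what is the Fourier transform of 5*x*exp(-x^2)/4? 5*I*sqrt(pi)*k*exp(-k^2/4)/8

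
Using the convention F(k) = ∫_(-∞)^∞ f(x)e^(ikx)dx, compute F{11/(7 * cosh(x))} 11 * pi/(7 * cosh(pi * k/2))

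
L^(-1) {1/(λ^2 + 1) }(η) sin(η) 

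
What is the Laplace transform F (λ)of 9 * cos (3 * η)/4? 9 * λ/ (4 * (λ^2+9))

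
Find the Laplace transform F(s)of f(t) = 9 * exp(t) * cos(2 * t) 9 * (s - 1)/((s - 1)^2+4)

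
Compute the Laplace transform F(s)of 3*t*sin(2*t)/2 6*s/(s^2 + 4)^2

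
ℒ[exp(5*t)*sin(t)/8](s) 1/(8*((s - 5)^2 + 1))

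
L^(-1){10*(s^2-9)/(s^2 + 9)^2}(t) 10*t*cos(3*t)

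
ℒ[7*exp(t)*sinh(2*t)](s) 14/((s - 1)^2 - 4)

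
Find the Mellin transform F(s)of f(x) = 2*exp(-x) 2*gamma(s)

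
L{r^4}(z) 24/z^5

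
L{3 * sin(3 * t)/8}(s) 9/(8 * (s^2+9))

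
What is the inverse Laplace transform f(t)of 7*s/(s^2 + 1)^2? 7*t*sin(t)/2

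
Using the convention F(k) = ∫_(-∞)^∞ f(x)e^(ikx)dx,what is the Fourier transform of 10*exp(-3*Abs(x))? 60/(k^2 + 9)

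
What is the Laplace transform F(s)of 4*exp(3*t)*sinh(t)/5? 4/(5*((s - 3)^2 - 1))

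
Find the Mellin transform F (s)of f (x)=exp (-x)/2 gamma (s)/2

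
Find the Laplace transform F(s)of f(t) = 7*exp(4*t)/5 7/(5*(s - 4))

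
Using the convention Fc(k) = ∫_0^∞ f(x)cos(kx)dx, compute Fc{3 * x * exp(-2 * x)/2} 3 * (4 - k^2)/(2 * (k^2 + 4)^2)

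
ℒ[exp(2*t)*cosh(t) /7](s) (s - 2) /(7*((s - 2) ^2 - 1) ) 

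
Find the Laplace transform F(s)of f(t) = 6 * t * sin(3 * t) 36 * s/(s^2 + 9)^2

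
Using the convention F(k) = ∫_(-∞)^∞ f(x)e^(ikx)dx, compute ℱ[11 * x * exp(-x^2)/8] 11 * I * sqrt(pi) * k * exp(-k^2/4)/16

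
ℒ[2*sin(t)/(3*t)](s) 2*atan(1/s)/3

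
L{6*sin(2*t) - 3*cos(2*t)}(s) 12/(s^2 + 4) - 3*s/(s^2 + 4)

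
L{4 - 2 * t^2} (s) 4/s - 4/s^3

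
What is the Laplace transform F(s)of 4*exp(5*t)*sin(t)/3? 4/(3*((s - 5)^2 + 1))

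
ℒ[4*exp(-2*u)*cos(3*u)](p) 4*(p+2) /((p+2) ^2+9) 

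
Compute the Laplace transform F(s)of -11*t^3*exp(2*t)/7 -66/(7*(s - 2)^4)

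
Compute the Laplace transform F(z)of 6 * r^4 144/z^5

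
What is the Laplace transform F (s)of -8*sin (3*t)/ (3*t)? -8*atan (3/s)/3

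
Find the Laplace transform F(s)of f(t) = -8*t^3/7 -48/(7*s^4)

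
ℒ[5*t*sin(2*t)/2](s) 10*s/(s^2 + 4)^2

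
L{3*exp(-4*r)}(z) 3/(z + 4)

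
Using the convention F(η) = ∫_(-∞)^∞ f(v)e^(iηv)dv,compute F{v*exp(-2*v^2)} sqrt(2)*I*sqrt(pi)*η*exp(-η^2/8)/8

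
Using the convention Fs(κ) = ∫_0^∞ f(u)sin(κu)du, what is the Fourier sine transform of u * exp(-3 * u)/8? 3 * κ/(4 * (κ^2 + 9)^2)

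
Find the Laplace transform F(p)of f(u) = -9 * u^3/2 -27/p^4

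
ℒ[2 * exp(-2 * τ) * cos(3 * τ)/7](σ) 2 * (σ + 2)/(7 * ((σ + 2)^2 + 9))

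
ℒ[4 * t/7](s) 4/(7 * s^2)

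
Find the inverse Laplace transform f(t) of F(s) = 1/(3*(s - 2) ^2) t*exp(2*t) /3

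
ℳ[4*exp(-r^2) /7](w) 2*gamma(w/2) /7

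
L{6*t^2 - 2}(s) 12/s^3 - 2/s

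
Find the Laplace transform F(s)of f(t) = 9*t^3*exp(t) 54/(s - 1)^4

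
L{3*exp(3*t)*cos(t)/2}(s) 3*(s - 3)/(2*((s - 3)^2 + 1))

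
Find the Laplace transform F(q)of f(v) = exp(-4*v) 1/(q + 4)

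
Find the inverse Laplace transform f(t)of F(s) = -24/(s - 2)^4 -4 * t^3 * exp(2 * t)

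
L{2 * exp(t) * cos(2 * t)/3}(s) 2 * (s - 1)/(3 * ((s - 1)^2 + 4))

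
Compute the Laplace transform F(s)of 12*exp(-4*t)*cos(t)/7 12*(s+4)/(7*((s+4)^2+1))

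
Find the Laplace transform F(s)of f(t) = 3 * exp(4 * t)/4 3/(4 * (s - 4))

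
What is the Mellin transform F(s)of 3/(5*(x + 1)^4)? gamma(s)*gamma(4 - s)/10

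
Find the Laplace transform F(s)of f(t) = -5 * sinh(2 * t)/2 -5/(s^2 - 4)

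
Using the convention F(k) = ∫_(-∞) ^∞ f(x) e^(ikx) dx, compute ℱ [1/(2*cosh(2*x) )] pi/(4*cosh(pi*k/4) ) 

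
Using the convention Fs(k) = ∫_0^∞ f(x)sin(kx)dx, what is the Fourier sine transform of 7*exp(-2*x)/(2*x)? 7*atan(k/2)/2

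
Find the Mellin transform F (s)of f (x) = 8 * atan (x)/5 -4 * pi * sec (pi * s/2)/ (5 * s)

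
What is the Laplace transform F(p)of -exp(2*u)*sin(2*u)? -2/((p - 2)^2 + 4)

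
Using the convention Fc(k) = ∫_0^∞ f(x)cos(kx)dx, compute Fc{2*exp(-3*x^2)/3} sqrt(3)*sqrt(pi)*exp(-k^2/12)/9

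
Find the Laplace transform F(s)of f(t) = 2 2/s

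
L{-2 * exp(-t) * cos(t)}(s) 2 * (-s - 1)/((s+1)^2+1)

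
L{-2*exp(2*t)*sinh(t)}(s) -2/((s - 2)^2 - 1)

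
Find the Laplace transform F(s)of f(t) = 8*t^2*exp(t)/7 16/(7*(s - 1)^3)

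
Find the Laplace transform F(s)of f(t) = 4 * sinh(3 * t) 12/(s^2-9)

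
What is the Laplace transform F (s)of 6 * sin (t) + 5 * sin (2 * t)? 6/ (s^2 + 1) + 10/ (s^2 + 4)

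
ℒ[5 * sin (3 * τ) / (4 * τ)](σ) 5 * atan (3/σ) /4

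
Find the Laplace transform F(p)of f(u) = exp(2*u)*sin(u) 1/((p - 2)^2+1)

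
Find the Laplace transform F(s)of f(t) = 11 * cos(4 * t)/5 11 * s/(5 * (s^2 + 16))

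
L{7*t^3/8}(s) 21/(4*s^4)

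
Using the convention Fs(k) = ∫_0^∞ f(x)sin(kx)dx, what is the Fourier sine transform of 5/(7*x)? 5*pi/14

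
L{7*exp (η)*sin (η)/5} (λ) 7/ (5*( (λ - 1)^2+1))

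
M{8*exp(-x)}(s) 8*gamma(s)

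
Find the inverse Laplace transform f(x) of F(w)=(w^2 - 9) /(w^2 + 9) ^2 x * cos(3 * x) 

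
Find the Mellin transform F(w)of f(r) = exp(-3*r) gamma(w)/3^w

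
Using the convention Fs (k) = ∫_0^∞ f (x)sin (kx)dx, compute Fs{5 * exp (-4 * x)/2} 5 * k/ (2 * (k^2 + 16))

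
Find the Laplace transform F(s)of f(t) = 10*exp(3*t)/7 10/(7*(s - 3))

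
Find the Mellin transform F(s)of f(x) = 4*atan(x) -2*pi*sec(pi*s/2)/s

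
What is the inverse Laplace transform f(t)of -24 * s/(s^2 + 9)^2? -4 * t * sin(3 * t)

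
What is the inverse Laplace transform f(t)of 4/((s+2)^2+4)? 2*exp(-2*t)*sin(2*t)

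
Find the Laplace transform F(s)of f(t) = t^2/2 s^(-3)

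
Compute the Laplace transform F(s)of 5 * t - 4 5/s^2 - 4/s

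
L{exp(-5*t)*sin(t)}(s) 1/((s + 5)^2 + 1)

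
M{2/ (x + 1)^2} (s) -2 * pi * (s - 1)/sin (pi * s)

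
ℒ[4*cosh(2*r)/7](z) 4*z/(7*(z^2 - 4))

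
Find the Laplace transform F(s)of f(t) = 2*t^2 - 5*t 4/s^3 - 5/s^2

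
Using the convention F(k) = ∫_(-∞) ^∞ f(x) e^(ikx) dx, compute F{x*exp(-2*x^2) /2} sqrt(2)*I*sqrt(pi)*k*exp(-k^2/8) /16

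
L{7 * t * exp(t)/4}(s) 7/(4 * (s - 1)^2)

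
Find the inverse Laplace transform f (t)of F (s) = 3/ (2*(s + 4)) 3*exp (-4*t)/2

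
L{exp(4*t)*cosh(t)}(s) (s - 4)/((s - 4)^2-1)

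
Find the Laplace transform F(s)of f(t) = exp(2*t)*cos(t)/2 (s - 2)/(2*((s - 2)^2+1))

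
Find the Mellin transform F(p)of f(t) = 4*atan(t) -2*pi*sec(pi*p/2)/p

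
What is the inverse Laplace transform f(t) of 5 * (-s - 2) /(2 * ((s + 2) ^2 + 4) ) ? -5 * exp(-2 * t) * cos(2 * t) /2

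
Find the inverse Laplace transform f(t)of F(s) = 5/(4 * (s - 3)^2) 5 * t * exp(3 * t)/4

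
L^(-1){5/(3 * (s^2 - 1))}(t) 5 * sinh(t)/3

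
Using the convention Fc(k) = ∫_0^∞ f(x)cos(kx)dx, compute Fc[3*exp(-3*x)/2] 9/(2*(k^2 + 9))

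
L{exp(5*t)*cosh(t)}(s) (s - 5)/((s - 5)^2 - 1)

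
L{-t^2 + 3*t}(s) 3/s^2 - 2/s^3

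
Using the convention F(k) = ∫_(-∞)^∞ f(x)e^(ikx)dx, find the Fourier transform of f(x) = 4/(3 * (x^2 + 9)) 4 * pi * exp(-3 * Abs(k))/9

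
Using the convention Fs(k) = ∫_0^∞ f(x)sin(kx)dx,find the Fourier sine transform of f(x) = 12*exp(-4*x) 12*k/(k^2+16)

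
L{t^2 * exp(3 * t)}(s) 2/(s - 3)^3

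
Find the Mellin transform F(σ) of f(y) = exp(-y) gamma(σ) 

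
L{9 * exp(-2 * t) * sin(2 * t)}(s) 18/((s + 2)^2 + 4)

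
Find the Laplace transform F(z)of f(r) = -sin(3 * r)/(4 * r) -atan(3/z)/4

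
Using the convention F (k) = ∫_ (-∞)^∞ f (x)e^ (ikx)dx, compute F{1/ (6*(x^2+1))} pi*exp (-Abs (k))/6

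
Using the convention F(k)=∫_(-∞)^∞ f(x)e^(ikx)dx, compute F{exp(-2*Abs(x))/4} 1/(k^2+4)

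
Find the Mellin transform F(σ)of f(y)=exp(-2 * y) gamma(σ)/2^σ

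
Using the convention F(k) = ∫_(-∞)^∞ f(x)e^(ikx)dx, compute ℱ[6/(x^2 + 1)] 6*pi*exp(-Abs(k))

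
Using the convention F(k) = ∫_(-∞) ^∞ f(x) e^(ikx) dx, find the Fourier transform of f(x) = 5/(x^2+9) 5*pi*exp(-3*Abs(k) ) /3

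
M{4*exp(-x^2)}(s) 2*gamma(s/2)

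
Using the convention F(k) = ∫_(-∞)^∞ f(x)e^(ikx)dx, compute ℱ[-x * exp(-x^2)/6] -I * sqrt(pi) * k * exp(-k^2/4)/12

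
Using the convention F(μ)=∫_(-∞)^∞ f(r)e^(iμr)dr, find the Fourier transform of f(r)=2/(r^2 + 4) pi*exp(-2*Abs(μ))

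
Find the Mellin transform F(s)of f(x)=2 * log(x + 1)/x -2 * pi * csc(pi * s)/(s - 1)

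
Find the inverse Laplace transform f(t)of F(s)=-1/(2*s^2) -t/2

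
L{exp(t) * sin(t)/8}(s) 1/(8 * ((s - 1)^2 + 1))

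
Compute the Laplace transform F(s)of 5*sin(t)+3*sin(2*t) 6/(s^2+4)+5/(s^2+1)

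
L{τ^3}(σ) 6/σ^4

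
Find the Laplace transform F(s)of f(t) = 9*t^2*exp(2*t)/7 18/(7*(s - 2)^3)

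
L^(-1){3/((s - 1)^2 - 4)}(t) 3*exp(t)*sinh(2*t)/2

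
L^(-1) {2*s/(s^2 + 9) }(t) 2*cos(3*t) 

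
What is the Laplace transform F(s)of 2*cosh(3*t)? 2*s/(s^2 - 9)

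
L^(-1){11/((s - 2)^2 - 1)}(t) 11*exp(2*t)*sinh(t)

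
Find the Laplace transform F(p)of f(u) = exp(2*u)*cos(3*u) (p - 2)/((p - 2)^2+9)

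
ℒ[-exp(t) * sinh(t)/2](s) -1/(2 * s * (s - 2))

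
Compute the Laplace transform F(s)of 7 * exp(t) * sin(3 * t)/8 21/(8 * ((s - 1)^2+9))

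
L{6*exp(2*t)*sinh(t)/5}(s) 6/(5*((s - 2)^2 - 1))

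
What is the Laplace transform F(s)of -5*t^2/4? -5/(2*s^3)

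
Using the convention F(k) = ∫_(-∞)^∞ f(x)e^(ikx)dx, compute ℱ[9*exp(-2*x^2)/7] 9*sqrt(2)*sqrt(pi)*exp(-k^2/8)/14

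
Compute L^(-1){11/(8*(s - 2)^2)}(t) 11*t*exp(2*t)/8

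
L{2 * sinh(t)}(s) 2/(s^2 - 1)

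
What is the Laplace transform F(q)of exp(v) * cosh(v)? (q - 1)/(q * (q - 2))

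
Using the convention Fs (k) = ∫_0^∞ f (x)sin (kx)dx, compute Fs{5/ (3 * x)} 5 * pi/6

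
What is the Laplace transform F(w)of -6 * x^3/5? -36/(5 * w^4)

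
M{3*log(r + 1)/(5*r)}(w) -3*pi*csc(pi*w)/(5*w - 5)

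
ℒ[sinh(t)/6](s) 1/(6*(s^2-1))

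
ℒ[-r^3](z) -6/z^4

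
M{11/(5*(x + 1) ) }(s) 11*pi*csc(pi*s) /5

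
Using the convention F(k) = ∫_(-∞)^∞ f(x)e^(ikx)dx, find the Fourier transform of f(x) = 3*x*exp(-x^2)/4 3*I*sqrt(pi)*k*exp(-k^2/4)/8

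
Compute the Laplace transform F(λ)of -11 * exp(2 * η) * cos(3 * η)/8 11 * (2 - λ)/(8 * ((λ - 2)^2 + 9))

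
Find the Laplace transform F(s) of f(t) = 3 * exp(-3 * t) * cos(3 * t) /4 3 * (s + 3) /(4 * ((s + 3) ^2 + 9) ) 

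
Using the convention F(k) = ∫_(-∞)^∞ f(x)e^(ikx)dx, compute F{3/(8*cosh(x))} 3*pi/(8*cosh(pi*k/2))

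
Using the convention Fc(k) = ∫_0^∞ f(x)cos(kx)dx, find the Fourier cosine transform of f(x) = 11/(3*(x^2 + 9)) 11*pi*exp(-3*k)/18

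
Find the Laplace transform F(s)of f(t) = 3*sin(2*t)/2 3/(s^2 + 4)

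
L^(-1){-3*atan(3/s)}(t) -3*sin(3*t)/t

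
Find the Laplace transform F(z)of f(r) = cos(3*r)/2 z/(2*(z^2 + 9))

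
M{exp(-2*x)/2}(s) gamma(s)/(2*2^s)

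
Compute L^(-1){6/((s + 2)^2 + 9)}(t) 2*exp(-2*t)*sin(3*t)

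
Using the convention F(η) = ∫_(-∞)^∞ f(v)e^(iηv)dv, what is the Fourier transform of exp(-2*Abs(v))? 4/(η^2+4)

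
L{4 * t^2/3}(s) 8/(3 * s^3)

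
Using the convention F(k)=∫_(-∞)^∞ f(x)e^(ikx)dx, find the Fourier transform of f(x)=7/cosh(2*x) 7*pi/(2*cosh(pi*k/4))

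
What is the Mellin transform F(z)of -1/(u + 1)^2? pi * (z - 1)/sin(pi * z)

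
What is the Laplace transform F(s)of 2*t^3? 12/s^4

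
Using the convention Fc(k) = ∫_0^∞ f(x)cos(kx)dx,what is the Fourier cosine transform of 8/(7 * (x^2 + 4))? 2 * pi * exp(-2 * k)/7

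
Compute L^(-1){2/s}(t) 2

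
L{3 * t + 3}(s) 3/s^2 + 3/s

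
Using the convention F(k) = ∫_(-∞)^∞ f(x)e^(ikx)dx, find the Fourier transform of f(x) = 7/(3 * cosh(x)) 7 * pi/(3 * cosh(pi * k/2))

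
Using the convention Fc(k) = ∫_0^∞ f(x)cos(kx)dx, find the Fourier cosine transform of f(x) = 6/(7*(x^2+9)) pi*exp(-3*k)/7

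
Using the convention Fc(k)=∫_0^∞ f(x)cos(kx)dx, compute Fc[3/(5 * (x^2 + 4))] 3 * pi * exp(-2 * k)/20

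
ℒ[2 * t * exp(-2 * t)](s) 2/(s + 2)^2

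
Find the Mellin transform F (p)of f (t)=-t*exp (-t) -gamma (p + 1)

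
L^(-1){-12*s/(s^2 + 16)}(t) -12*cos(4*t)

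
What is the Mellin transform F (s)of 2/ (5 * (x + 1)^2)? -2 * pi * (s - 1)/ (5 * sin (pi * s))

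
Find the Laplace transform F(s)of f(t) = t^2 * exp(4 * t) 2/(s - 4)^3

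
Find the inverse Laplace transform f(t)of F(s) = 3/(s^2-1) 3*sinh(t)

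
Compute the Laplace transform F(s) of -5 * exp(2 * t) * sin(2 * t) -10/((s - 2) ^2 + 4) 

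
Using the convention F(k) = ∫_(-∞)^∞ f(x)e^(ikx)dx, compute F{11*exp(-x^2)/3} 11*sqrt(pi)*exp(-k^2/4)/3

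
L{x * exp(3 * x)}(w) (w - 3)^(-2)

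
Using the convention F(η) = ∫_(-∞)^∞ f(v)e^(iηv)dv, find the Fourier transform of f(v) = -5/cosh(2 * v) -5 * pi/(2 * cosh(pi * η/4))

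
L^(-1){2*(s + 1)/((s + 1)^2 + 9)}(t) 2*exp(-t)*cos(3*t)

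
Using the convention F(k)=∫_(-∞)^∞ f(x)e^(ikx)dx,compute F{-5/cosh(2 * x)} -5 * pi/(2 * cosh(pi * k/4))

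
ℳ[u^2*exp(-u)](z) gamma(z + 2)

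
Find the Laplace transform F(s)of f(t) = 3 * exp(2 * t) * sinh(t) 3/((s - 2)^2 - 1)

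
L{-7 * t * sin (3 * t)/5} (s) -42 * s/ (5 * (s^2+9)^2)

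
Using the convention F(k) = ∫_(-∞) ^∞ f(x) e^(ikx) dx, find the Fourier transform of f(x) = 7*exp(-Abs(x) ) 14/(k^2 + 1) 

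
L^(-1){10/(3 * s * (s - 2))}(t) 10 * exp(t) * sinh(t)/3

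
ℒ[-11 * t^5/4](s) -330/s^6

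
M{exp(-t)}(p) gamma(p)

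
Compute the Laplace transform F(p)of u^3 6/p^4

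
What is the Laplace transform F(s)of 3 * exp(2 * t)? 3/(s - 2)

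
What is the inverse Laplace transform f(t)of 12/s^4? 2*t^3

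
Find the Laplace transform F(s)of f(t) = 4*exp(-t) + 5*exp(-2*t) 4/(s + 1) + 5/(s + 2)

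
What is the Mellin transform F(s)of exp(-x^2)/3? gamma(s/2)/6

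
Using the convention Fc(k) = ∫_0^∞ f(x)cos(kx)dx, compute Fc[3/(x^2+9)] pi * exp(-3 * k)/2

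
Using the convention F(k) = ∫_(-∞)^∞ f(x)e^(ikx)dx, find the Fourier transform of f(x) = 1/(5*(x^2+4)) pi*exp(-2*Abs(k))/10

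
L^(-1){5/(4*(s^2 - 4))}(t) 5*sinh(2*t)/8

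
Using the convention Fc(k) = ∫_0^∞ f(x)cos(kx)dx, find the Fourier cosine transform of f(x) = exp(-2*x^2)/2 sqrt(2)*sqrt(pi)*exp(-k^2/8)/8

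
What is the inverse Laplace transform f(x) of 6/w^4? x^3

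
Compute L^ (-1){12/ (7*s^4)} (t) 2*t^3/7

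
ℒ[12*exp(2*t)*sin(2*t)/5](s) 24/(5*((s - 2)^2 + 4))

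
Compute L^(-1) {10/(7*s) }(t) 10/7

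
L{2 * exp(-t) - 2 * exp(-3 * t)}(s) 2/(s + 1) - 2/(s + 3)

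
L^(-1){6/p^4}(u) u^3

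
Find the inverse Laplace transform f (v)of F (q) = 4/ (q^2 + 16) sin (4*v)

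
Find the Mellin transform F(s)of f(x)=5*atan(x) -5*pi*sec(pi*s/2)/(2*s)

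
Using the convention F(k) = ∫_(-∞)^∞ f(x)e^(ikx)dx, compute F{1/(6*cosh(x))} pi/(6*cosh(pi*k/2))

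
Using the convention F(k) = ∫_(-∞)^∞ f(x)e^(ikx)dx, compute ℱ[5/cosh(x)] 5 * pi/cosh(pi * k/2)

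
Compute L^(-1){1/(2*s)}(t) 1/2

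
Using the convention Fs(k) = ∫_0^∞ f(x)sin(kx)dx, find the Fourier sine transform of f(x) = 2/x pi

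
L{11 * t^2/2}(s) 11/s^3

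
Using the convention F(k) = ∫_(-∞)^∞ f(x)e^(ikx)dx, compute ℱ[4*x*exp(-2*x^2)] sqrt(2)*I*sqrt(pi)*k*exp(-k^2/8)/2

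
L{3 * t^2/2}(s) 3/s^3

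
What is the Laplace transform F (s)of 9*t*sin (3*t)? 54*s/ (s^2 + 9)^2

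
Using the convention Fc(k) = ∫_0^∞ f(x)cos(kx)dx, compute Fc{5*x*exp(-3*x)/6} 5*(9 - k^2)/(6*(k^2 + 9)^2)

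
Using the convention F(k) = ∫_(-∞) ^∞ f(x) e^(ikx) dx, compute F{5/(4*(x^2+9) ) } 5*pi*exp(-3*Abs(k) ) /12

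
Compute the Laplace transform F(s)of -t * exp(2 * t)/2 -1/(2 * (s - 2)^2)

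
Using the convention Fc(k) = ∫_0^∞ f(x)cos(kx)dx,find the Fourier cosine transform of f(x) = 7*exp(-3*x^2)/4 7*sqrt(3)*sqrt(pi)*exp(-k^2/12)/24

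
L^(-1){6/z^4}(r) r^3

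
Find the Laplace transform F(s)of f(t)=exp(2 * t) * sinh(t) 1/((s - 2)^2 - 1)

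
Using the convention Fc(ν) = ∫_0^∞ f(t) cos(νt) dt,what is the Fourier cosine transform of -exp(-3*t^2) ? -sqrt(3)*sqrt(pi)*exp(-ν^2/12) /6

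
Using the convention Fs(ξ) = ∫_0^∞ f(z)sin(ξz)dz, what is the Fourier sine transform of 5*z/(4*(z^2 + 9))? 5*pi*exp(-3*ξ)/8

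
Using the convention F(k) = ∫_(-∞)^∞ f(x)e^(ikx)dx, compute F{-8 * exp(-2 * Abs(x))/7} -32/(7 * k^2 + 28)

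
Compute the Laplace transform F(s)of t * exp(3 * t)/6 1/(6 * (s - 3)^2)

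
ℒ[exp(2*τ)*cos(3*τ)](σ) (σ - 2)/((σ - 2)^2 + 9)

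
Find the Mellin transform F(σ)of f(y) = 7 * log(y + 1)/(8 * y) -7 * pi * csc(pi * σ)/(8 * σ - 8)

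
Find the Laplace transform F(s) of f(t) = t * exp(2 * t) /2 1/(2 * (s - 2) ^2) 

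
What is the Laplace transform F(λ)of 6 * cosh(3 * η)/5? 6 * λ/(5 * (λ^2 - 9))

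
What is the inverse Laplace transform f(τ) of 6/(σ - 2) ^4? τ^3*exp(2*τ) 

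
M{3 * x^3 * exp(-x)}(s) 3 * gamma(s + 3)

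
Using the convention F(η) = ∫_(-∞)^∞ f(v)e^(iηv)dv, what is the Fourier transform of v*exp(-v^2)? I*sqrt(pi)*η*exp(-η^2/4)/2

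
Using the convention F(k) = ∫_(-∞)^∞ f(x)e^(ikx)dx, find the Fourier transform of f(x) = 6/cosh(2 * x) 3 * pi/cosh(pi * k/4)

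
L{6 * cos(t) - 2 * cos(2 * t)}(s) 6 * s/(s^2 + 1) - 2 * s/(s^2 + 4)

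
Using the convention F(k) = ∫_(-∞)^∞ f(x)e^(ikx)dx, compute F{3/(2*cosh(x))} 3*pi/(2*cosh(pi*k/2))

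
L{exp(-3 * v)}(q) 1/(q + 3)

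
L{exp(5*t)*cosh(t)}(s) (s - 5)/((s - 5)^2 - 1)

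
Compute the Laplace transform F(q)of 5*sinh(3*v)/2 15/(2*(q^2-9))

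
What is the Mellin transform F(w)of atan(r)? -pi*sec(pi*w/2)/(2*w)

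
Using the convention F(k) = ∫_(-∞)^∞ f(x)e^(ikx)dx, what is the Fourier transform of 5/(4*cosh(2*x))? 5*pi/(8*cosh(pi*k/4))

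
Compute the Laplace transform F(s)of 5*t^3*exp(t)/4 15/(2*(s - 1)^4)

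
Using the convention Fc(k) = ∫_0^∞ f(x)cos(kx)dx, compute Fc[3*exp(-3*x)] 9/(k^2 + 9)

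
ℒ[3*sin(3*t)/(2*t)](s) 3*atan(3/s)/2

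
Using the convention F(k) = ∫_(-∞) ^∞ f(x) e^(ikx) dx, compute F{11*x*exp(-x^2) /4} 11*I*sqrt(pi)*k*exp(-k^2/4) /8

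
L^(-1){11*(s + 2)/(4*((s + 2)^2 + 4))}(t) 11*exp(-2*t)*cos(2*t)/4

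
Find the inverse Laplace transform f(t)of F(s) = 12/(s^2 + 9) 4*sin(3*t)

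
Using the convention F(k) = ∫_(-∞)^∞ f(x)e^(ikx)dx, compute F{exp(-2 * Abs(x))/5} 4/(5 * (k^2 + 4))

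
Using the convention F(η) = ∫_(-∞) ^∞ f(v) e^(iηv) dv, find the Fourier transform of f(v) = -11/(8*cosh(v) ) -11*pi/(8*cosh(pi*η/2) ) 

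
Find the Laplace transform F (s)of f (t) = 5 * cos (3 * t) 5 * s/ (s^2 + 9)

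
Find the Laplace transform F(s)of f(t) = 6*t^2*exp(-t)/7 12/(7*(s + 1)^3)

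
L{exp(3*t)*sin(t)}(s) 1/((s - 3)^2 + 1)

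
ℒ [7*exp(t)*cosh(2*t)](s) 7*(s - 1)/((s - 1)^2-4)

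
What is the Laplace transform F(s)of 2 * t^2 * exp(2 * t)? 4/(s - 2)^3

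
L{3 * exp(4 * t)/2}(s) 3/(2 * (s - 4))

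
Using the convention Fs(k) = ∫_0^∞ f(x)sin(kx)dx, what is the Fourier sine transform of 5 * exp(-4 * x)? 5 * k/(k^2 + 16)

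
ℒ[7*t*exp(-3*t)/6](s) 7/(6*(s + 3)^2)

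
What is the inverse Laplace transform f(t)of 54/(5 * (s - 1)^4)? 9 * t^3 * exp(t)/5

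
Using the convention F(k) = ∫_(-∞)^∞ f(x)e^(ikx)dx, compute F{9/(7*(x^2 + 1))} 9*pi*exp(-Abs(k))/7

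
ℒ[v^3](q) 6/q^4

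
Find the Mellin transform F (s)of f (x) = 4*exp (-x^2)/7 2*gamma (s/2)/7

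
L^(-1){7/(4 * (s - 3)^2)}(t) 7 * t * exp(3 * t)/4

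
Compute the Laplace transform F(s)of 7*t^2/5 14/(5*s^3)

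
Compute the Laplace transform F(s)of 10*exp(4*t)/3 10/(3*(s - 4))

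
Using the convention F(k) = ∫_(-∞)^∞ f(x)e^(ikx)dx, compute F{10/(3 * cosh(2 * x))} 5 * pi/(3 * cosh(pi * k/4))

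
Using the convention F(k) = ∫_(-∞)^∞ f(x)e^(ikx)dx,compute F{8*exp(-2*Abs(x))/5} 32/(5*(k^2 + 4))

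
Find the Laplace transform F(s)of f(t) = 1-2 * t 1/s - 2/s^2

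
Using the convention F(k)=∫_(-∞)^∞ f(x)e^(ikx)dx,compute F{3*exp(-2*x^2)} 3*sqrt(2)*sqrt(pi)*exp(-k^2/8)/2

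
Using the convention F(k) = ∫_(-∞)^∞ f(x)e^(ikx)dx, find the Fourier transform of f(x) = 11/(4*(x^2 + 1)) 11*pi*exp(-Abs(k))/4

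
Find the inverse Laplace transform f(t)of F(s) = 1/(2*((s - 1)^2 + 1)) exp(t)*sin(t)/2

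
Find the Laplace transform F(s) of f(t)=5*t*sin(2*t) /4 5*s/(s^2+4) ^2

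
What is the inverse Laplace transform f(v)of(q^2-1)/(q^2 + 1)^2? v*cos(v)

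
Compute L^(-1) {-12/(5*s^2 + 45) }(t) -4*sin(3*t) /5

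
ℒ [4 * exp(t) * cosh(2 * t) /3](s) 4 * (s - 1) /(3 * ((s - 1) ^2 - 4) ) 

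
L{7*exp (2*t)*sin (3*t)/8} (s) 21/ (8*( (s - 2)^2+9))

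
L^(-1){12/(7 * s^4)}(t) 2 * t^3/7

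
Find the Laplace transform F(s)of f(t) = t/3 1/(3*s^2)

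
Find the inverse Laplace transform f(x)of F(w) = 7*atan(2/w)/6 7*sin(2*x)/(6*x)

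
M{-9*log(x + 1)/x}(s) 9*pi*csc(pi*s)/(s - 1)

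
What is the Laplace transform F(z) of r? z^(-2) 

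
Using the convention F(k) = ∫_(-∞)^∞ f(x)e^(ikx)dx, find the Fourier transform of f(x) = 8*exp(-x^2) 8*sqrt(pi)*exp(-k^2/4)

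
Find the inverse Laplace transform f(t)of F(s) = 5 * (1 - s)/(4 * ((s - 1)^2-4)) -5 * exp(t) * cosh(2 * t)/4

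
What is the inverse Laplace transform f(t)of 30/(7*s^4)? 5*t^3/7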